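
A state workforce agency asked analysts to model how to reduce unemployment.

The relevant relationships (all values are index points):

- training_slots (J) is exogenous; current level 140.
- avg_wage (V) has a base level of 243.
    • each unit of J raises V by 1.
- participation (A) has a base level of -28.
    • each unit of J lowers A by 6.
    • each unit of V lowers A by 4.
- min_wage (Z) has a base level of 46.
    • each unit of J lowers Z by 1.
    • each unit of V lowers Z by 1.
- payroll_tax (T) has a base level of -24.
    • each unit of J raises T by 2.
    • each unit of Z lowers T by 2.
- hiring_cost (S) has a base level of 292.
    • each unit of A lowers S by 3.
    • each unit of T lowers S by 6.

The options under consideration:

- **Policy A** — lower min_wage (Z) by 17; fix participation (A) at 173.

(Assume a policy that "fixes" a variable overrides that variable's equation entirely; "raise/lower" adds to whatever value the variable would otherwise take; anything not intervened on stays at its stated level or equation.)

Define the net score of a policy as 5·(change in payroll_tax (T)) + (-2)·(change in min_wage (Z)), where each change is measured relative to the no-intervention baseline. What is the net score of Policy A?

Baseline:
  J = 140
  V = 243 + 140 = 383
  Z = 46 − 140 − 383 = -477
  T = -24 + 2·140 − 2·(-477) = 1210
Policy A (Z − 17, A := 173):
  J = 140
  V = 243 + 140 = 383
  Z = 46 − 140 − 383 (−17 from intervention) = -494
  T = -24 + 2·140 − 2·(-494) = 1244
ΔT = 1244 − 1210 = 34; ΔZ = -494 − (-477) = -17
Score = 5·34 + (-2)·(-17) = 204

204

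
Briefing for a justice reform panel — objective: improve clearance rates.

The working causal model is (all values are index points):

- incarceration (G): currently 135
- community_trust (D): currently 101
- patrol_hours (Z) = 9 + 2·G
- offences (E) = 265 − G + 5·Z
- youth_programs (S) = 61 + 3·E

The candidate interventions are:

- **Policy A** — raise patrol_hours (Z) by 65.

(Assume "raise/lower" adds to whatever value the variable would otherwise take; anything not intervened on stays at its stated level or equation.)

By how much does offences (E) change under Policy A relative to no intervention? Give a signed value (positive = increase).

325

Baseline:
  G = 135
  Z = 9 + 2·135 = 279
  E = 265 − 135 + 5·279 = 1525
Policy A (Z + 65):
  G = 135
  Z = 9 + 2·135 (+65 from intervention) = 344
  E = 265 − 135 + 5·344 = 1850
Change in E: 1850 − 1525 = 325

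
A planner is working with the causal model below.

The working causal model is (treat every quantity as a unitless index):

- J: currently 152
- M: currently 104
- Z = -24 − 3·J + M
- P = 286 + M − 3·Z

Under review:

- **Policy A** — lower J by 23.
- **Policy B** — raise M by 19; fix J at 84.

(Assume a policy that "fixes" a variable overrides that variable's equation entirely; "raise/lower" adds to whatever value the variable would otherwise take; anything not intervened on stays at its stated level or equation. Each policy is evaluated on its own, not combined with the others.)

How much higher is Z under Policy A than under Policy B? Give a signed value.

Policy A (J − 23):
  J = 152 − 23 = 129
  M = 104
  Z = -24 − 3·129 + 104 = -307
Policy B (M + 19, J := 84):
  J = 84
  M = 104 + 19 = 123
  Z = -24 − 3·84 + 123 = -153
Z: -307 − (-153) = -154

-154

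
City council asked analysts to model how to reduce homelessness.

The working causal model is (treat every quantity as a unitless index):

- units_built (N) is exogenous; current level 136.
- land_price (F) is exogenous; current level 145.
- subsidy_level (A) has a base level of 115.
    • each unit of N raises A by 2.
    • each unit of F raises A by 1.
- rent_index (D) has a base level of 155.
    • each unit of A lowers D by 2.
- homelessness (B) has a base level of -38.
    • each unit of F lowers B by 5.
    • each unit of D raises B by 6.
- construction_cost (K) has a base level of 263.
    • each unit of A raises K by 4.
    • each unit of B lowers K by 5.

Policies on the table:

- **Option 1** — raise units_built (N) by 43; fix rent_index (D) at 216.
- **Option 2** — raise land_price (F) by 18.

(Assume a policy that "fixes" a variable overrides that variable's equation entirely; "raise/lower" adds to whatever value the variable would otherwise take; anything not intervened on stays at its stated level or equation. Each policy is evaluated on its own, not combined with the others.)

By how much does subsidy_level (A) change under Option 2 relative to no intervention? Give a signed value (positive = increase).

Baseline:
  N = 136
  F = 145
  A = 115 + 2·136 + 145 = 532
Option 2 (F + 18):
  N = 136
  F = 145 + 18 = 163
  A = 115 + 2·136 + 163 = 550
Change in A: 550 − 532 = 18

18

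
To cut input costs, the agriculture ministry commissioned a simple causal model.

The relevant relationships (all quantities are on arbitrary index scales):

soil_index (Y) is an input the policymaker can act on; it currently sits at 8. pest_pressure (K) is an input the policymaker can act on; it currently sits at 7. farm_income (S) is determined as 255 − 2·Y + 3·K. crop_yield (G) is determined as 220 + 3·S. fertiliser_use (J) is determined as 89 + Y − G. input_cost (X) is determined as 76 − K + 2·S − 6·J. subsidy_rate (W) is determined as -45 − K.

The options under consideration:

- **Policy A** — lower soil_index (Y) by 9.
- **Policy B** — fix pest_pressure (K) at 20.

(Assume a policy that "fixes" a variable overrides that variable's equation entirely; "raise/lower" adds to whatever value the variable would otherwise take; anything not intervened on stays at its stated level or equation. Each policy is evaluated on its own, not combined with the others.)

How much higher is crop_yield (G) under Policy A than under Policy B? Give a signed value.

-63

Policy A (Y − 9):
  Y = 8 − 9 = -1
  K = 7
  S = 255 − 2·(-1) + 3·7 = 278
  G = 220 + 3·278 = 1054
Policy B (K := 20):
  Y = 8
  K = 20
  S = 255 − 2·8 + 3·20 = 299
  G = 220 + 3·299 = 1117
G: 1054 − 1117 = -63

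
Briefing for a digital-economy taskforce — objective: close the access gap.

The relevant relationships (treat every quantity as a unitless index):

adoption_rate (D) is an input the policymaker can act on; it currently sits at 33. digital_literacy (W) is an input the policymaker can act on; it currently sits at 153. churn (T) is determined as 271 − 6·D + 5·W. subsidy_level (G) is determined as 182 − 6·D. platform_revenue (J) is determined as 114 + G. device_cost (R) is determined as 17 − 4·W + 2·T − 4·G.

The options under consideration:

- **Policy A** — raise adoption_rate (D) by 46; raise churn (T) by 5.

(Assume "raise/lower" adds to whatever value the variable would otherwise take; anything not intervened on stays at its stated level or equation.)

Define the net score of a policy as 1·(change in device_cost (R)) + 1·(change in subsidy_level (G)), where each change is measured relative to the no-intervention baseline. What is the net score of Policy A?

286

Baseline:
  D = 33
  W = 153
  T = 271 − 6·33 + 5·153 = 838
  G = 182 − 6·33 = -16
  R = 17 − 4·153 + 2·838 − 4·(-16) = 1145
Policy A (D + 46, T + 5):
  D = 33 + 46 = 79
  W = 153
  T = 271 − 6·79 + 5·153 (+5 from intervention) = 567
  G = 182 − 6·79 = -292
  R = 17 − 4·153 + 2·567 − 4·(-292) = 1707
ΔR = 1707 − 1145 = 562; ΔG = -292 − (-16) = -276
Score = 1·562 + 1·(-276) = 286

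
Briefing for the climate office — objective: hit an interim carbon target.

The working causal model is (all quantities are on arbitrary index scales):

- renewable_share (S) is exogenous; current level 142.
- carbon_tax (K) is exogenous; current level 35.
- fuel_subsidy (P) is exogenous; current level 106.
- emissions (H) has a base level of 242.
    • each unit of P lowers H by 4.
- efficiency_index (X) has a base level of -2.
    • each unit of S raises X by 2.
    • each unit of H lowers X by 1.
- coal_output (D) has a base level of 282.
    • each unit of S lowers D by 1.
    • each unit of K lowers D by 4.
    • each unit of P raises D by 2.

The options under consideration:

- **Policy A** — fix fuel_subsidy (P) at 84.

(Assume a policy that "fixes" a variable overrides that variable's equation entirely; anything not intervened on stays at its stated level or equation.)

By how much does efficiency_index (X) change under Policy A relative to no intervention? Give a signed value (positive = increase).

Baseline:
  S = 142
  P = 106
  H = 242 − 4·106 = -182
  X = -2 + 2·142 − (-182) = 464
Policy A (P := 84):
  S = 142
  P = 84
  H = 242 − 4·84 = -94
  X = -2 + 2·142 − (-94) = 376
Change in X: 376 − 464 = -88

-88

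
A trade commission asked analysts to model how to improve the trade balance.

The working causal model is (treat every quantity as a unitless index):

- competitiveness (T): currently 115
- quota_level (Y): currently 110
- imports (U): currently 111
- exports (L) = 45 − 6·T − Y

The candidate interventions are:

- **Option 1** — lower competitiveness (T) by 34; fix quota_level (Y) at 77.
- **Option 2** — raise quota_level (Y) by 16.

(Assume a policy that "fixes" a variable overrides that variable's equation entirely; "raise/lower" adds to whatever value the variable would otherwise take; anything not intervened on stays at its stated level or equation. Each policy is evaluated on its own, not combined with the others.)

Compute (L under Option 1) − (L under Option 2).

253

Option 1 (T − 34, Y := 77):
  T = 115 − 34 = 81
  Y = 77
  L = 45 − 6·81 − 77 = -518
Option 2 (Y + 16):
  T = 115
  Y = 110 + 16 = 126
  L = 45 − 6·115 − 126 = -771
L: -518 − (-771) = 253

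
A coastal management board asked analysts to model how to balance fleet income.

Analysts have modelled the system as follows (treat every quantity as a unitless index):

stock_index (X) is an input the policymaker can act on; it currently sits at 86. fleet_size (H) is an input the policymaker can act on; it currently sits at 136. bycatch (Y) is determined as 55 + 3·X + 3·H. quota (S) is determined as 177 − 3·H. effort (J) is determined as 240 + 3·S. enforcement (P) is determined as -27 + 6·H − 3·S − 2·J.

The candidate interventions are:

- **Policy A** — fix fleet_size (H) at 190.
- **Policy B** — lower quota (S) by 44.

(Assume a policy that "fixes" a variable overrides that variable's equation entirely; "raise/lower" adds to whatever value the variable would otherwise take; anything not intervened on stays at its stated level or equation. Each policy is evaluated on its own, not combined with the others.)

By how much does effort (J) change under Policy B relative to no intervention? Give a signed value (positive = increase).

Baseline:
  H = 136
  S = 177 − 3·136 = -231
  J = 240 + 3·(-231) = -453
Policy B (S − 44):
  H = 136
  S = 177 − 3·136 (−44 from intervention) = -275
  J = 240 + 3·(-275) = -585
Change in J: -585 − (-453) = -132

-132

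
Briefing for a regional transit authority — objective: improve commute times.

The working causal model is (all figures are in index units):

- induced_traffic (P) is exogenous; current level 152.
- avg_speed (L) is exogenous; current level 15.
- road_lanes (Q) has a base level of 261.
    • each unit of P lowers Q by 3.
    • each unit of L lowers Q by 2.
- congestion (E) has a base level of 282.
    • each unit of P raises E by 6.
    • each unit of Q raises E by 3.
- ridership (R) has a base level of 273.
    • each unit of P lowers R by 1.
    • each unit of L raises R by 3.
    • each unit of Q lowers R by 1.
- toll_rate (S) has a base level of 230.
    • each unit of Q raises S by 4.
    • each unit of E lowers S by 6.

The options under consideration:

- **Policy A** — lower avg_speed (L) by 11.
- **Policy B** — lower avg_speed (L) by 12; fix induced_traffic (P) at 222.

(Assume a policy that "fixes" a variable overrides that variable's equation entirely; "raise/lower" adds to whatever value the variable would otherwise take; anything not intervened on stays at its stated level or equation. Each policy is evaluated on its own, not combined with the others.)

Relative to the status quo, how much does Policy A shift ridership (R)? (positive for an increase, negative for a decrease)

Baseline:
  P = 152
  L = 15
  Q = 261 − 3·152 − 2·15 = -225
  R = 273 − 152 + 3·15 − (-225) = 391
Policy A (L − 11):
  P = 152
  L = 15 − 11 = 4
  Q = 261 − 3·152 − 2·4 = -203
  R = 273 − 152 + 3·4 − (-203) = 336
Change in R: 336 − 391 = -55

-55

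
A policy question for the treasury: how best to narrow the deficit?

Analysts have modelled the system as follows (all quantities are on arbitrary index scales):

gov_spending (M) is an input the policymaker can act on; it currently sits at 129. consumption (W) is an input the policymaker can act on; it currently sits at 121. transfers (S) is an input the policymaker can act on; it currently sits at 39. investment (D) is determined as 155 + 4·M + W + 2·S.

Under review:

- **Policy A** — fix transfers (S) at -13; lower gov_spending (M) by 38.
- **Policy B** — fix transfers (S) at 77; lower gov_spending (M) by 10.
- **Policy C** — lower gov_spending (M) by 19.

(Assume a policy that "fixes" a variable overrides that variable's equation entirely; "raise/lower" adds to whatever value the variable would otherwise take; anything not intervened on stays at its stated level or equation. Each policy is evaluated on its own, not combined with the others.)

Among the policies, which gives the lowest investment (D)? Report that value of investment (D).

614

Policy A (S := -13, M − 38):
  M = 129 − 38 = 91
  W = 121
  S = -13
  D = 155 + 4·91 + 121 + 2·(-13) = 614
Policy B (S := 77, M − 10):
  M = 129 − 10 = 119
  W = 121
  S = 77
  D = 155 + 4·119 + 121 + 2·77 = 906
Policy C (M − 19):
  M = 129 − 19 = 110
  W = 121
  S = 39
  D = 155 + 4·110 + 121 + 2·39 = 794
Comparing — Policy A: D=614, Policy B: D=906, Policy C: D=794. Lowest is 614 (Policy A).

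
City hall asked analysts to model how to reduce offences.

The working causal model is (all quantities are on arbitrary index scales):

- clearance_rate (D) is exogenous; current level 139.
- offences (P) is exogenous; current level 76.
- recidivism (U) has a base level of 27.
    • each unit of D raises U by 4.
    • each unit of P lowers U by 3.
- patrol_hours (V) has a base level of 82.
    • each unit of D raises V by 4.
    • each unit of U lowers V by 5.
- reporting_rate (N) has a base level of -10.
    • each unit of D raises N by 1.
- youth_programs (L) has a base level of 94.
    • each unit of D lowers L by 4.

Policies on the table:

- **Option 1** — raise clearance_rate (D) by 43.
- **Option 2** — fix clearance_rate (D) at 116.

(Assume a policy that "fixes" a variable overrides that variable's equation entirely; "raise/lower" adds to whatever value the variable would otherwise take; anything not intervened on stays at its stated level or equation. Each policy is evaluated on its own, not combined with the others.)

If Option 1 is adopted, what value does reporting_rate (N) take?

172

Option 1 (D + 43):
  D = 139 + 43 = 182
  N = -10 + 182 = 172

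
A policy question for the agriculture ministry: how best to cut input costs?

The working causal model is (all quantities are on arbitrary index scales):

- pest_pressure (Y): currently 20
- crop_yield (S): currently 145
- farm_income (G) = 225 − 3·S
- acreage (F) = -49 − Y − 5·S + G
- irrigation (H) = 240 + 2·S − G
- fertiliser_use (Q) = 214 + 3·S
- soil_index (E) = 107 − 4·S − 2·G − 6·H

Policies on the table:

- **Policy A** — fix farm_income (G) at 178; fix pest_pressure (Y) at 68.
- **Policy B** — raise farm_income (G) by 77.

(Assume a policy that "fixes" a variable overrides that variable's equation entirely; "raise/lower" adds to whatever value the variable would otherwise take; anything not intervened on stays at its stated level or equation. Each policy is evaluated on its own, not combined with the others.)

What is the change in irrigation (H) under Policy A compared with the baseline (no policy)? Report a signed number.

Baseline:
  S = 145
  G = 225 − 3·145 = -210
  H = 240 + 2·145 − (-210) = 740
Policy A (G := 178, Y := 68):
  S = 145
  G = 178
  H = 240 + 2·145 − 178 = 352
Change in H: 352 − 740 = -388

-388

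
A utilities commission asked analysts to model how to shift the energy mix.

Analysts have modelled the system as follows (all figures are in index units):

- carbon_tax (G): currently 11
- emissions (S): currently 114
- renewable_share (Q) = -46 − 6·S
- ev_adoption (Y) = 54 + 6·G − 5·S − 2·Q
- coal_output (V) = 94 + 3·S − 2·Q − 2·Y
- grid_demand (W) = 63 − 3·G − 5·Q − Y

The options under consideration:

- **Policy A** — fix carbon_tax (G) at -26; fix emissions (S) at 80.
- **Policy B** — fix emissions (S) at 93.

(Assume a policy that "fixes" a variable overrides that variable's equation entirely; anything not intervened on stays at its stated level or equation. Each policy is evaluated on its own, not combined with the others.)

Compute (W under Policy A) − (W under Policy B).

Policy A (G := -26, S := 80):
  G = -26
  S = 80
  Q = -46 − 6·80 = -526
  Y = 54 + 6·(-26) − 5·80 − 2·(-526) = 550
  W = 63 − 3·(-26) − 5·(-526) − 550 = 2221
Policy B (S := 93):
  G = 11
  S = 93
  Q = -46 − 6·93 = -604
  Y = 54 + 6·11 − 5·93 − 2·(-604) = 863
  W = 63 − 3·11 − 5·(-604) − 863 = 2187
W: 2221 − 2187 = 34

34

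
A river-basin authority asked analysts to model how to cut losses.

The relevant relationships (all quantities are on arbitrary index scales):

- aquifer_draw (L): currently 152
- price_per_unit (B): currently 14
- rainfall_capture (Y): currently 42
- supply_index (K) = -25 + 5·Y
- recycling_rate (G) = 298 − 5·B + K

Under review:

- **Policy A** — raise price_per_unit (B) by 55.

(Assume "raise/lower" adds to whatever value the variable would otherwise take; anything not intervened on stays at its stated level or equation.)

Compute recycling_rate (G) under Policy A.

138

Policy A (B + 55):
  B = 14 + 55 = 69
  Y = 42
  K = -25 + 5·42 = 185
  G = 298 − 5·69 + 185 = 138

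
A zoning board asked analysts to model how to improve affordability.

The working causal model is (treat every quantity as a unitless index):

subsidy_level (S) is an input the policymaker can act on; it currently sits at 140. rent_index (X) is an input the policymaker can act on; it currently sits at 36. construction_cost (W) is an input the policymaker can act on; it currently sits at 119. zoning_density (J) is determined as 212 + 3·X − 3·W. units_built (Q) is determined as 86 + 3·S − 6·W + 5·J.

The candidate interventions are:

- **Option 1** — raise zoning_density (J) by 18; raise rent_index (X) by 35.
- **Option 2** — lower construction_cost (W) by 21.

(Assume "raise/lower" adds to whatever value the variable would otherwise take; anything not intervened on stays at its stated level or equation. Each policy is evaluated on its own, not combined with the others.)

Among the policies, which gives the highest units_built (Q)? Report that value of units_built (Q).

222

Option 1 (J + 18, X + 35):
  S = 140
  X = 36 + 35 = 71
  W = 119
  J = 212 + 3·71 − 3·119 (+18 from intervention) = 86
  Q = 86 + 3·140 − 6·119 + 5·86 = 222
Option 2 (W − 21):
  S = 140
  X = 36
  W = 119 − 21 = 98
  J = 212 + 3·36 − 3·98 = 26
  Q = 86 + 3·140 − 6·98 + 5·26 = 48
Comparing — Option 1: Q=222, Option 2: Q=48. Highest is 222 (Option 1).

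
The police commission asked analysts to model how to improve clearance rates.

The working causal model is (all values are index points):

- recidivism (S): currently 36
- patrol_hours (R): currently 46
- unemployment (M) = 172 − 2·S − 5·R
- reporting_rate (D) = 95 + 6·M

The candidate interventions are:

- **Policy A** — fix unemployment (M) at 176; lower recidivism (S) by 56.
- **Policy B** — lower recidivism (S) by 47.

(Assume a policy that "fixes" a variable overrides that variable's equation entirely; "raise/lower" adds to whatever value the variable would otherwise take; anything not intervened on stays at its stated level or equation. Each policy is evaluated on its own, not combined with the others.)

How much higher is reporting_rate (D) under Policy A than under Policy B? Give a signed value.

Policy A (M := 176, S − 56):
  S = 36 − 56 = -20
  R = 46
  M = 176
  D = 95 + 6·176 = 1151
Policy B (S − 47):
  S = 36 − 47 = -11
  R = 46
  M = 172 − 2·(-11) − 5·46 = -36
  D = 95 + 6·(-36) = -121
D: 1151 − (-121) = 1272

1272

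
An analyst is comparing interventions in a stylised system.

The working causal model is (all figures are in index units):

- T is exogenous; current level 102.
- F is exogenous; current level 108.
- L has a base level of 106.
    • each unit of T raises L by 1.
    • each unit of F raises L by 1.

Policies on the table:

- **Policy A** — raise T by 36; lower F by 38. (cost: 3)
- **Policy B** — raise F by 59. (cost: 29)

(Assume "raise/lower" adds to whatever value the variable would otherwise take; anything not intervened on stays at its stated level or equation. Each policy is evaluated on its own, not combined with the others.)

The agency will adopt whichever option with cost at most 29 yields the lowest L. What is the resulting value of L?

Policy A (T + 36, F − 38):
  T = 102 + 36 = 138
  F = 108 − 38 = 70
  L = 106 + 138 + 70 = 314
Policy B (F + 59):
  T = 102
  F = 108 + 59 = 167
  L = 106 + 102 + 167 = 375
Comparing — Policy A: L=314, Policy B: L=375. Lowest is 314 (Policy A).

314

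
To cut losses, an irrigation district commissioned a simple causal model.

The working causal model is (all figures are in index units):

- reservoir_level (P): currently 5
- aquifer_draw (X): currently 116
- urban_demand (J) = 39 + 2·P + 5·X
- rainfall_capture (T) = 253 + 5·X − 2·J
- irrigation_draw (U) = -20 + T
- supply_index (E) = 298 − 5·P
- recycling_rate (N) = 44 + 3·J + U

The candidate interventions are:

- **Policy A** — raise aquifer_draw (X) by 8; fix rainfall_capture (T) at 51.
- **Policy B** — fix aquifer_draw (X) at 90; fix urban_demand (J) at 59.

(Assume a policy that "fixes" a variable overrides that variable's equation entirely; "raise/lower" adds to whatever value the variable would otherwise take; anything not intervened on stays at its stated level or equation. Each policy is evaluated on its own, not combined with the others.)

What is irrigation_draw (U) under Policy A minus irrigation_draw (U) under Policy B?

-534

Policy A (X + 8, T := 51):
  P = 5
  X = 116 + 8 = 124
  J = 39 + 2·5 + 5·124 = 669
  T = 51
  U = -20 + 51 = 31
Policy B (X := 90, J := 59):
  P = 5
  X = 90
  J = 59
  T = 253 + 5·90 − 2·59 = 585
  U = -20 + 585 = 565
U: 31 − 565 = -534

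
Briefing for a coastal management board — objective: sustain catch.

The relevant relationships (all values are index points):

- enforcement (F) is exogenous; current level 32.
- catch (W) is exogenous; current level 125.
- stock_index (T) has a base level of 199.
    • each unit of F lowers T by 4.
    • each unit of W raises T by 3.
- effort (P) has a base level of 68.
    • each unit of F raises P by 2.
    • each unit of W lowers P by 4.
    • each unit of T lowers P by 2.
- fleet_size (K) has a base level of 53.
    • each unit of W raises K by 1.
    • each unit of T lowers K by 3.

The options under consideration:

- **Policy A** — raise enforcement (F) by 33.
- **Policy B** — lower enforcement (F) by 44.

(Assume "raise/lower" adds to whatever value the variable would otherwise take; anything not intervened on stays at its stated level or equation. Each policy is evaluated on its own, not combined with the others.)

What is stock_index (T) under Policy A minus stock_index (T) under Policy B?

Policy A (F + 33):
  F = 32 + 33 = 65
  W = 125
  T = 199 − 4·65 + 3·125 = 314
Policy B (F − 44):
  F = 32 − 44 = -12
  W = 125
  T = 199 − 4·(-12) + 3·125 = 622
T: 314 − 622 = -308

-308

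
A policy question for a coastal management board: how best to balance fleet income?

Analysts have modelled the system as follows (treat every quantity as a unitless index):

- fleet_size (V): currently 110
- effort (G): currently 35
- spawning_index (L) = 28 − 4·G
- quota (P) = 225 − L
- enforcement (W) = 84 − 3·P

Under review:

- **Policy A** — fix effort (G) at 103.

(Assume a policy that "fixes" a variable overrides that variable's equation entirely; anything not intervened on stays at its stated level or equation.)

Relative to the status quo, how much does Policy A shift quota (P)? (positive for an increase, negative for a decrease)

272

Baseline:
  G = 35
  L = 28 − 4·35 = -112
  P = 225 − (-112) = 337
Policy A (G := 103):
  G = 103
  L = 28 − 4·103 = -384
  P = 225 − (-384) = 609
Change in P: 609 − 337 = 272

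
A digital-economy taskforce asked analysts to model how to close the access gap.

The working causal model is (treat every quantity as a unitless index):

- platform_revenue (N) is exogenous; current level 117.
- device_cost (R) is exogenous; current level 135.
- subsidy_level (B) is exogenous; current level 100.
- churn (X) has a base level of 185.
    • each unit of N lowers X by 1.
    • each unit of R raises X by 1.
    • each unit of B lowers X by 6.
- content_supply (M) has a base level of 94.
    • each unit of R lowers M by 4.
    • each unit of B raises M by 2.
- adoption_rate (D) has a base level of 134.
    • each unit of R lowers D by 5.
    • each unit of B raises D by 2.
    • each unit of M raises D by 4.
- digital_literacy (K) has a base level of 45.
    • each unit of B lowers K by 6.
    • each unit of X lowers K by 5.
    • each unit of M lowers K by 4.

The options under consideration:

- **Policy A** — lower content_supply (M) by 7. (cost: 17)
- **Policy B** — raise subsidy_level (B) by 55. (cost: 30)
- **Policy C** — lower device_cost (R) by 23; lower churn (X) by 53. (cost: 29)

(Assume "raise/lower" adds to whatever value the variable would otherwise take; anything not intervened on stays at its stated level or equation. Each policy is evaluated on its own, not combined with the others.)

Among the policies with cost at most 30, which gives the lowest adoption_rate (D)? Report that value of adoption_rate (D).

-1353

Policy A (M − 7):
  R = 135
  B = 100
  M = 94 − 4·135 + 2·100 (−7 from intervention) = -253
  D = 134 − 5·135 + 2·100 + 4·(-253) = -1353
Policy B (B + 55):
  R = 135
  B = 100 + 55 = 155
  M = 94 − 4·135 + 2·155 = -136
  D = 134 − 5·135 + 2·155 + 4·(-136) = -775
Policy C (R − 23, X − 53):
  R = 135 − 23 = 112
  B = 100
  M = 94 − 4·112 + 2·100 = -154
  D = 134 − 5·112 + 2·100 + 4·(-154) = -842
Comparing — Policy A: D=-1353, Policy B: D=-775, Policy C: D=-842. Lowest is -1353 (Policy A).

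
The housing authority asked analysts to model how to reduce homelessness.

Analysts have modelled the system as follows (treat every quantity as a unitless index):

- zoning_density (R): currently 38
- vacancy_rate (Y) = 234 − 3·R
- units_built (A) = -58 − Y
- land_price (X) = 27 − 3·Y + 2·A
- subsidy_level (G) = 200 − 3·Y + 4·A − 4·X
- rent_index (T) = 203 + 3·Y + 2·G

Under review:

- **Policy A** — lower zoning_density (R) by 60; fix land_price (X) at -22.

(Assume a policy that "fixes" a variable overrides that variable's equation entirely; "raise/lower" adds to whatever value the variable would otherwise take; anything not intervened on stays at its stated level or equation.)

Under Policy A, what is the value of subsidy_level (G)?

Policy A (R − 60, X := -22):
  R = 38 − 60 = -22
  Y = 234 − 3·(-22) = 300
  A = -58 − 300 = -358
  X = -22
  G = 200 − 3·300 + 4·(-358) − 4·(-22) = -2044

-2044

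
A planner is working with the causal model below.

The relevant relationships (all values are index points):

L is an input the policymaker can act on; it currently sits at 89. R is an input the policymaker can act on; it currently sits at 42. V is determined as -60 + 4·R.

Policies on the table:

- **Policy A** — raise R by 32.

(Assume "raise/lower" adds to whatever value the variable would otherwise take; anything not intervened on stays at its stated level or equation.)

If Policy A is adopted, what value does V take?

Policy A (R + 32):
  R = 42 + 32 = 74
  V = -60 + 4·74 = 236

236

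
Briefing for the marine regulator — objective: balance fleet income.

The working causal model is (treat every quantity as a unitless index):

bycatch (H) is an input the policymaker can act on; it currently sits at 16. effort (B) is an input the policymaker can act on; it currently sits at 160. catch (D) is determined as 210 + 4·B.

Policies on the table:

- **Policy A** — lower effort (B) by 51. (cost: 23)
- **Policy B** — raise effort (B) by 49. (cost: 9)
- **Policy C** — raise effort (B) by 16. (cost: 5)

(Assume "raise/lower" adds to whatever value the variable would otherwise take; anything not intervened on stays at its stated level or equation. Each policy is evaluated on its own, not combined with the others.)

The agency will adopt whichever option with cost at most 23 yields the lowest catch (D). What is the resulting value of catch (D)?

646

Policy A (B − 51):
  B = 160 − 51 = 109
  D = 210 + 4·109 = 646
Policy B (B + 49):
  B = 160 + 49 = 209
  D = 210 + 4·209 = 1046
Policy C (B + 16):
  B = 160 + 16 = 176
  D = 210 + 4·176 = 914
Comparing — Policy A: D=646, Policy B: D=1046, Policy C: D=914. Lowest is 646 (Policy A).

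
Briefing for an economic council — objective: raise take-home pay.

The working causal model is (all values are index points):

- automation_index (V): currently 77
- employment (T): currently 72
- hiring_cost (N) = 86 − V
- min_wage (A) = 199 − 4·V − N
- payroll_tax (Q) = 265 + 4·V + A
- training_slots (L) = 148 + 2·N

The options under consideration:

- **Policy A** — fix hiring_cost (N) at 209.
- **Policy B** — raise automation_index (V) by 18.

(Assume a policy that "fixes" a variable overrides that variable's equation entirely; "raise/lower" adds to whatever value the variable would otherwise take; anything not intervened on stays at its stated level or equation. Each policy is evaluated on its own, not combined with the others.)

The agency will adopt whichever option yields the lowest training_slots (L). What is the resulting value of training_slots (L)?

Policy A (N := 209):
  V = 77
  N = 209
  L = 148 + 2·209 = 566
Policy B (V + 18):
  V = 77 + 18 = 95
  N = 86 − 95 = -9
  L = 148 + 2·(-9) = 130
Comparing — Policy A: L=566, Policy B: L=130. Lowest is 130 (Policy B).

130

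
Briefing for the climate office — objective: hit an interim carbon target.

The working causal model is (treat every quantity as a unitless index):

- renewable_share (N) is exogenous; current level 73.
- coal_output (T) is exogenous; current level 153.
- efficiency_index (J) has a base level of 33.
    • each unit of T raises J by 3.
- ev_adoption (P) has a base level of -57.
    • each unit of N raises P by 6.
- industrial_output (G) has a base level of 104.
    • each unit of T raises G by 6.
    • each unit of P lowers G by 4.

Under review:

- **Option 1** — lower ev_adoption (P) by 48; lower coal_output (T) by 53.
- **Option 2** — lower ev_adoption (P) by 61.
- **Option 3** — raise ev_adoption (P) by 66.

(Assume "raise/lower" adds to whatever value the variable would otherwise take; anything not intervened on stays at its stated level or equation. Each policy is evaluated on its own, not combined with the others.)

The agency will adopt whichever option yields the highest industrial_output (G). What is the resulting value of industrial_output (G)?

Option 1 (P − 48, T − 53):
  N = 73
  T = 153 − 53 = 100
  P = -57 + 6·73 (−48 from intervention) = 333
  G = 104 + 6·100 − 4·333 = -628
Option 2 (P − 61):
  N = 73
  T = 153
  P = -57 + 6·73 (−61 from intervention) = 320
  G = 104 + 6·153 − 4·320 = -258
Option 3 (P + 66):
  N = 73
  T = 153
  P = -57 + 6·73 (+66 from intervention) = 447
  G = 104 + 6·153 − 4·447 = -766
Comparing — Option 1: G=-628, Option 2: G=-258, Option 3: G=-766. Highest is -258 (Option 2).

-258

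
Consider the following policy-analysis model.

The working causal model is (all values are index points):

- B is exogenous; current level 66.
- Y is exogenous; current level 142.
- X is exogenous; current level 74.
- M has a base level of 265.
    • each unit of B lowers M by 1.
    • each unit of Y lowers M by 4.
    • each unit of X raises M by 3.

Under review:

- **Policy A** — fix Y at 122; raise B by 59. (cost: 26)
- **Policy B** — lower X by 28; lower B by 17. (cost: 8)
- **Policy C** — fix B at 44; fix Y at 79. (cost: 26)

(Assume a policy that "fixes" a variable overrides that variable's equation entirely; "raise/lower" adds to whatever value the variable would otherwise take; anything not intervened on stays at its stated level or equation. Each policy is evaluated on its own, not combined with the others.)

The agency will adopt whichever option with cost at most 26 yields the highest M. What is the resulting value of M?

127

Policy A (Y := 122, B + 59):
  B = 66 + 59 = 125
  Y = 122
  X = 74
  M = 265 − 125 − 4·122 + 3·74 = -126
Policy B (X − 28, B − 17):
  B = 66 − 17 = 49
  Y = 142
  X = 74 − 28 = 46
  M = 265 − 49 − 4·142 + 3·46 = -214
Policy C (B := 44, Y := 79):
  B = 44
  Y = 79
  X = 74
  M = 265 − 44 − 4·79 + 3·74 = 127
Comparing — Policy A: M=-126, Policy B: M=-214, Policy C: M=127. Highest is 127 (Policy C).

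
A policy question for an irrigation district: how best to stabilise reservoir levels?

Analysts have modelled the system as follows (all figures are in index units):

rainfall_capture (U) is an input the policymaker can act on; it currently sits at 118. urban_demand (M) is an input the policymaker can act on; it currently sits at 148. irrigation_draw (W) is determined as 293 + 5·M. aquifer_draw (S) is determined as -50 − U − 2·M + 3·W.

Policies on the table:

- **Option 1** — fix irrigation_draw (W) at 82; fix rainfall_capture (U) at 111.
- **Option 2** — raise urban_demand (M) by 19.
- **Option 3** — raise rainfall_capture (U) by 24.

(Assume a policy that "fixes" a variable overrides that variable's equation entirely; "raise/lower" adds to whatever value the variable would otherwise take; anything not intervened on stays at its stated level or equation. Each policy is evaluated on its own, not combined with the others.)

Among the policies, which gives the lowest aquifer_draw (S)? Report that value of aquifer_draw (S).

-211

Option 1 (W := 82, U := 111):
  U = 111
  M = 148
  W = 82
  S = -50 − 111 − 2·148 + 3·82 = -211
Option 2 (M + 19):
  U = 118
  M = 148 + 19 = 167
  W = 293 + 5·167 = 1128
  S = -50 − 118 − 2·167 + 3·1128 = 2882
Option 3 (U + 24):
  U = 118 + 24 = 142
  M = 148
  W = 293 + 5·148 = 1033
  S = -50 − 142 − 2·148 + 3·1033 = 2611
Comparing — Option 1: S=-211, Option 2: S=2882, Option 3: S=2611. Lowest is -211 (Option 1).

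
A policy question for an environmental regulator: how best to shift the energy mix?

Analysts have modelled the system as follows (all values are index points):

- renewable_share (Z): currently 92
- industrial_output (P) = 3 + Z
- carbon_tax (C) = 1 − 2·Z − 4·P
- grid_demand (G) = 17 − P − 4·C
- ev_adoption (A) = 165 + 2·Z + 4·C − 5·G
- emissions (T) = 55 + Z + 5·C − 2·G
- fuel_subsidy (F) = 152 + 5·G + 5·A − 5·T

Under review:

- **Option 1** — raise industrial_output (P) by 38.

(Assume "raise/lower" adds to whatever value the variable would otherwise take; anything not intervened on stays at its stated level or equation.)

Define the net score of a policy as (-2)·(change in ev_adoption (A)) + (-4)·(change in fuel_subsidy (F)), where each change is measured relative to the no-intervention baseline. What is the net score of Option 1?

Baseline:
  Z = 92
  P = 3 + 92 = 95
  C = 1 − 2·92 − 4·95 = -563
  G = 17 − 95 − 4·(-563) = 2174
  A = 165 + 2·92 + 4·(-563) − 5·2174 = -12773
  T = 55 + 92 + 5·(-563) − 2·2174 = -7016
  F = 152 + 5·2174 + 5·(-12773) − 5·(-7016) = -17763
Option 1 (P + 38):
  Z = 92
  P = 3 + 92 (+38 from intervention) = 133
  C = 1 − 2·92 − 4·133 = -715
  G = 17 − 133 − 4·(-715) = 2744
  A = 165 + 2·92 + 4·(-715) − 5·2744 = -16231
  T = 55 + 92 + 5·(-715) − 2·2744 = -8916
  F = 152 + 5·2744 + 5·(-16231) − 5·(-8916) = -22703
ΔA = -16231 − (-12773) = -3458; ΔF = -22703 − (-17763) = -4940
Score = (-2)·(-3458) + (-4)·(-4940) = 26676

26676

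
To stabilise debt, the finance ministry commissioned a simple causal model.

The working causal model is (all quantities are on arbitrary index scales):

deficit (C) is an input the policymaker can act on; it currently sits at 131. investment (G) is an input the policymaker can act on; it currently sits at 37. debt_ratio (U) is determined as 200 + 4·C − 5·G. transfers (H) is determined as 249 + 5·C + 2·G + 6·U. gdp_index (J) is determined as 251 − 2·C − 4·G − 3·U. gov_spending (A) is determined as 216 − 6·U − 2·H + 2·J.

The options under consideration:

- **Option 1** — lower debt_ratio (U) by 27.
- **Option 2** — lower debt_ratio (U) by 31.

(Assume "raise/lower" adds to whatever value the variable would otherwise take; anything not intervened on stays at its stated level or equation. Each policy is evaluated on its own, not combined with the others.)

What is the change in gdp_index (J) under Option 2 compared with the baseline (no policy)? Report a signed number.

93

Baseline:
  C = 131
  G = 37
  U = 200 + 4·131 − 5·37 = 539
  J = 251 − 2·131 − 4·37 − 3·539 = -1776
Option 2 (U − 31):
  C = 131
  G = 37
  U = 200 + 4·131 − 5·37 (−31 from intervention) = 508
  J = 251 − 2·131 − 4·37 − 3·508 = -1683
Change in J: -1683 − (-1776) = 93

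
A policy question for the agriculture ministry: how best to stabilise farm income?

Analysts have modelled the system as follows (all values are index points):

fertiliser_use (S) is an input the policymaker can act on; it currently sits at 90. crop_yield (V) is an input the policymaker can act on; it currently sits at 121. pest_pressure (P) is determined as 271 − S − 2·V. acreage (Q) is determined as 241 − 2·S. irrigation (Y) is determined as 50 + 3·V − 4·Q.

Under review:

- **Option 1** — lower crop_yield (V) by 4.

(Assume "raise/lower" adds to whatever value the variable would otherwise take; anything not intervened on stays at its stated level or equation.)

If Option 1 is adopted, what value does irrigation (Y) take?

157

Option 1 (V − 4):
  S = 90
  V = 121 − 4 = 117
  Q = 241 − 2·90 = 61
  Y = 50 + 3·117 − 4·61 = 157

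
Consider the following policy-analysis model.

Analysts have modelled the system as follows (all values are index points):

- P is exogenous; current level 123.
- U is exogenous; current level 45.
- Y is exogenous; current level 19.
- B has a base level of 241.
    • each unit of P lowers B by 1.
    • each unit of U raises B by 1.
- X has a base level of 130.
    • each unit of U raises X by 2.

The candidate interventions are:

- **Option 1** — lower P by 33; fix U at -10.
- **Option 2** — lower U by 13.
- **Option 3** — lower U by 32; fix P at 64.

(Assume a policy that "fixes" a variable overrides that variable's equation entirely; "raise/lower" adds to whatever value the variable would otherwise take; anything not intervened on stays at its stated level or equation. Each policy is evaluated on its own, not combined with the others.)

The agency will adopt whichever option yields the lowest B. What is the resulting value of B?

Option 1 (P − 33, U := -10):
  P = 123 − 33 = 90
  U = -10
  B = 241 − 90 + (-10) = 141
Option 2 (U − 13):
  P = 123
  U = 45 − 13 = 32
  B = 241 − 123 + 32 = 150
Option 3 (U − 32, P := 64):
  P = 64
  U = 45 − 32 = 13
  B = 241 − 64 + 13 = 190
Comparing — Option 1: B=141, Option 2: B=150, Option 3: B=190. Lowest is 141 (Option 1).

141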